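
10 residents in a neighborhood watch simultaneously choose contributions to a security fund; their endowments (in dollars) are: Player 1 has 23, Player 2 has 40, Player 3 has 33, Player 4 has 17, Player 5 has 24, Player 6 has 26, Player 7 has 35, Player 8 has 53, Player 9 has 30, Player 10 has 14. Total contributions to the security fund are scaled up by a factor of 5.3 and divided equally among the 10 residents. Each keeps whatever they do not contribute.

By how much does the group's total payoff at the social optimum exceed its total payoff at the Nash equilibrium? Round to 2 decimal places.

1268.50 dollars

The private return per contributed unit is 5.3/10 = 0.5300 < 1 for every player regardless of endowment, so the Nash equilibrium is zero contribution and the group total is Σ E_j = 23 + 40 + 33 + 17 + 24 + 26 + 35 + 53 + 30 + 14 = 295.
Each contributed unit returns 5.300 to the group, so the social optimum is full contribution by everyone: group total = 5.300 × 295 = 1563.50.
Efficiency loss = (5.300 − 1) × 295 = 1268.50.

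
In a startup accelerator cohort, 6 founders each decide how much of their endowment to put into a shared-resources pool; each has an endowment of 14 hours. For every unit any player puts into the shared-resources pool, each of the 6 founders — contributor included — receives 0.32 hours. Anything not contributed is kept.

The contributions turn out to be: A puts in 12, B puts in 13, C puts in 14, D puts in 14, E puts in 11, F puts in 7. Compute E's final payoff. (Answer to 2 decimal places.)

Total contributed: 12 + 13 + 14 + 14 + 11 + 7 = 71.
Each receives 0.32 × 71 = 22.72 from the shared-resources pool.
E keeps 14 − 11 = 3, so E's payoff is 3 + 22.72 = 25.72.

25.72 hours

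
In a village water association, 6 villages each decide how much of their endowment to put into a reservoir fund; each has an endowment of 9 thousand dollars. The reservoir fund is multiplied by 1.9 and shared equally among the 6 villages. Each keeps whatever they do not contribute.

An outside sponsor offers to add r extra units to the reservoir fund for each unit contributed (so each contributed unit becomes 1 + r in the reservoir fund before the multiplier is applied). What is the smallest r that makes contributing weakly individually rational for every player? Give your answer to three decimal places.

2.158

With matching at rate r, one contributed unit becomes (1 + r) in the reservoir fund and returns 1.9 × (1 + r) / 6 to the contributor.
Setting this equal to 1: 1 + r = 6/1.9 = 3.1579.
So the minimum matching rate is r = 3.1579 − 1 = 2.158.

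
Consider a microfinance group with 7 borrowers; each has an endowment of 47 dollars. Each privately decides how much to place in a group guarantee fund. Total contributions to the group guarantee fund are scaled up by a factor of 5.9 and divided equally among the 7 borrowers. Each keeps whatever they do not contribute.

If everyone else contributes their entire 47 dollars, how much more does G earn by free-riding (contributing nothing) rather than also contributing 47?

Switching from a contribution of 47 to 0 lets G keep an extra 47 dollars, but lowers the group guarantee fund by 47, which costs G their own share of that drop: 5.9/7 × 47 = 39.61.
Net gain = 47 − 39.61 = 7.39. The private return per contributed unit (0.8429) is below 1, so free-riding is indeed the best response regardless of what the others do.

7.39 dollars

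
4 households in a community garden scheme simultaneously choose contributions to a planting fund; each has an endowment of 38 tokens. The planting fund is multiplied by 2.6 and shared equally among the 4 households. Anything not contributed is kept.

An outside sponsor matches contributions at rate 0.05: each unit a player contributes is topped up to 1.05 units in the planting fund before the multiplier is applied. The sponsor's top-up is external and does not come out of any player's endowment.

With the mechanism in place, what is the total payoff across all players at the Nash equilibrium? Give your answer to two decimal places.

Even with the mechanism, each unit contributed returns only 2.6 × 1.05 / 4 = 0.6825 per unit of net cost, so contributing nothing is still dominant.
Everyone keeps their endowment and the group total is 4 × 38 = 152.

152.00 tokens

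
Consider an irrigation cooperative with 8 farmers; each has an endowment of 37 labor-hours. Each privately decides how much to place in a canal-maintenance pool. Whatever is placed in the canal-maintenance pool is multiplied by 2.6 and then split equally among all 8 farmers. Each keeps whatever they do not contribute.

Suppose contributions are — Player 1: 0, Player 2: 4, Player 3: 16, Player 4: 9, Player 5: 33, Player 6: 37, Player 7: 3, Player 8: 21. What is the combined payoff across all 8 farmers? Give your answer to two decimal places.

492.80 labor-hours

Total contributed: 0 + 4 + 16 + 9 + 33 + 37 + 3 + 21 = 123; total kept: 8 × 37 − 123 = 173.
The canal-maintenance pool pays out 2.6 × 123 = 319.80 in aggregate.
Group total = 173 + 319.80 = 492.80.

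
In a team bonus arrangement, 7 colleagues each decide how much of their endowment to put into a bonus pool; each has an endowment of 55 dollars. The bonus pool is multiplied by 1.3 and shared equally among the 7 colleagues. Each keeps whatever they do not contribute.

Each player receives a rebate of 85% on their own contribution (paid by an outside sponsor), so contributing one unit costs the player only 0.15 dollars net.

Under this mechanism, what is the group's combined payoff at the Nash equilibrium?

827.75 dollars

Under the mechanism each unit contributed yields (1.3/7) / 0.15 = 1.2381 back to its contributor per unit of net cost, which exceeds 1, making full contribution the dominant choice for everyone.
So the Nash equilibrium is full contribution by all 7; the group earns 7 × (55 × 0.85 + 1.3 × 55) = 827.75.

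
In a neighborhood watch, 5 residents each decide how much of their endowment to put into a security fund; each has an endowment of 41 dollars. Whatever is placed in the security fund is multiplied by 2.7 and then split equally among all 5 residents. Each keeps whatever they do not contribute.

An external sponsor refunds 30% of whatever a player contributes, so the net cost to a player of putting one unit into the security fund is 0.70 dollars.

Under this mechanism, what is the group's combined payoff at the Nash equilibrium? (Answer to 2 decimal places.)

205.00 dollars

Even with the mechanism, each unit contributed returns only (2.7/5) / 0.70 = 0.7714 per unit of net cost, so contributing nothing is still dominant.
Everyone keeps their endowment and the group total is 5 × 41 = 205.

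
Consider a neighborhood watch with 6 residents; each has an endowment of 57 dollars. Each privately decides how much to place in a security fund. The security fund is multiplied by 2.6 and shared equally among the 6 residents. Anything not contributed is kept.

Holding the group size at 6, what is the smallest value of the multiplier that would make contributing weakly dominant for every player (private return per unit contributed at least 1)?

6

A contributed unit returns (multiplier)/6 to its contributor.
This reaches 1 exactly when the multiplier is 6.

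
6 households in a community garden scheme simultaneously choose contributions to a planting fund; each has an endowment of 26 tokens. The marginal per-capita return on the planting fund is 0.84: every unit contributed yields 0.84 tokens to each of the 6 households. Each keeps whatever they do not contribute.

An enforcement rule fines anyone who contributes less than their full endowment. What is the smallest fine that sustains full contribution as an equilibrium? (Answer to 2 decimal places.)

Given the others contribute fully, the best deviation is to contribute 0 (any partial contribution still incurs the fine and gives up units whose private return 0.84 is below 1).
Deviating from 26 to 0 saves 26 tokens but forfeits the deviator's share of the drop in the planting fund: 0.84 × 26 = 21.84.
So the deviation gain is 26 − 21.84 = 4.16, and the fine must be at least 4.16 tokens to wipe it out.

4.16 tokens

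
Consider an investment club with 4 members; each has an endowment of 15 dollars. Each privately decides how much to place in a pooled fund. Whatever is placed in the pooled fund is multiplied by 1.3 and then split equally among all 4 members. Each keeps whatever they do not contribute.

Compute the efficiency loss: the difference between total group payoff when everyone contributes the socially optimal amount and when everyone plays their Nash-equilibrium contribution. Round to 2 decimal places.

Each contributed unit returns 1.3/4 = 0.3250 to its contributor — below 1 — so contributing 0 is dominant for every player. At the Nash equilibrium everyone keeps their 15, and the group total is 4 × 15 = 60.
Each contributed unit returns 1.300 to the group as a whole (0.3250 to each of 4 players), which exceeds 1, so the social optimum is full contribution: group total = 1.300 × 60 = 78.00.
Efficiency loss = 78.00 − 60 = 18.00.

18.00 dollars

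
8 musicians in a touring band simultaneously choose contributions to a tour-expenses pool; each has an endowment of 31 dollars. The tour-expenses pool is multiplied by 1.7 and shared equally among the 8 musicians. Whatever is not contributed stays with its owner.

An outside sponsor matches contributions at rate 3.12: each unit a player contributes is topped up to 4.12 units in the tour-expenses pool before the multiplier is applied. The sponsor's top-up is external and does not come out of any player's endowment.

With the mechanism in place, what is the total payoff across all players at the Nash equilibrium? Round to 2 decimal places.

248.00 dollars

With the mechanism, a contributed unit returns 1.7 × 4.12 / 8 = 0.8755 per unit of net cost — still below 1 — so contributing 0 remains dominant for every player.
Everyone keeps their endowment and the group total is 8 × 31 = 248.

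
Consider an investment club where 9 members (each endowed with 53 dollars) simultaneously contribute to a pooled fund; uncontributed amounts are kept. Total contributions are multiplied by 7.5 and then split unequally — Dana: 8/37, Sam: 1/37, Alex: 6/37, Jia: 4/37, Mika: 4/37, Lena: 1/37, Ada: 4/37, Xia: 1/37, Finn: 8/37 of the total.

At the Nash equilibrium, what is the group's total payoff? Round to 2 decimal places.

1510.50 dollars

Player j's private return per contributed unit is 7.5 × (j's share). Contributing is weakly dominant for j when that share is at least 1/7.5 = 0.1333, and contributing 0 is dominant otherwise.
Dana, Alex and Finn are above the threshold, contributing 53 each; the remaining 6 contribute 0. Total contributed: 159.
The pooled fund pays out 7.5 × 159 = 1192.50 in total (split across the unequal shares, but the aggregate is all that matters for the group sum).
The 6 free-riders keep 53 each, adding 318. Group total = 318 + 1192.50 = 1510.50.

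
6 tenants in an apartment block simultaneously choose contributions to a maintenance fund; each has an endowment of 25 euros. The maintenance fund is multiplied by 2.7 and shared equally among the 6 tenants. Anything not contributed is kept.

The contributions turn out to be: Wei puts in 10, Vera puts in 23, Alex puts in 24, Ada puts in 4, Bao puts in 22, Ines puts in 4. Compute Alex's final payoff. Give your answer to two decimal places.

Total contributed: 10 + 23 + 24 + 4 + 22 + 4 = 87.
Each receives 2.7 × 87 / 6 = 39.15 from the maintenance fund.
Alex keeps 25 − 24 = 1, so Alex's payoff is 1 + 39.15 = 40.15.

40.15 euros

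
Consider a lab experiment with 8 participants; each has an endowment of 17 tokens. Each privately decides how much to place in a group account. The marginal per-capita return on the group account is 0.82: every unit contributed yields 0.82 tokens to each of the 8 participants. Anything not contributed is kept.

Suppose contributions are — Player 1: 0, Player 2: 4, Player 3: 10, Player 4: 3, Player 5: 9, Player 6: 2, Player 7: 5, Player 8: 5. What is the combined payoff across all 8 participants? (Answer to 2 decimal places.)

347.28 tokens

Total contributed: 0 + 4 + 10 + 3 + 9 + 2 + 5 + 5 = 38; total kept: 8 × 17 − 38 = 98.
The group account pays out 0.82 × 8 × 38 = 249.28 in aggregate.
Group total = 98 + 249.28 = 347.28.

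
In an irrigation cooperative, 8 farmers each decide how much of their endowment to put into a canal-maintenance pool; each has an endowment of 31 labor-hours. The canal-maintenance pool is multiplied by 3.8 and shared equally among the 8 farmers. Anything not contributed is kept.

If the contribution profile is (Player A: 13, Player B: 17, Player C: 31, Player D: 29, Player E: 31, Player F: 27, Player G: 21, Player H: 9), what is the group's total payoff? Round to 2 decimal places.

746.40 labor-hours

Total contributed: 13 + 17 + 31 + 29 + 31 + 27 + 21 + 9 = 178; total kept: 8 × 31 − 178 = 70.
The canal-maintenance pool pays out 3.8 × 178 = 676.40 in aggregate.
Group total = 70 + 676.40 = 746.40.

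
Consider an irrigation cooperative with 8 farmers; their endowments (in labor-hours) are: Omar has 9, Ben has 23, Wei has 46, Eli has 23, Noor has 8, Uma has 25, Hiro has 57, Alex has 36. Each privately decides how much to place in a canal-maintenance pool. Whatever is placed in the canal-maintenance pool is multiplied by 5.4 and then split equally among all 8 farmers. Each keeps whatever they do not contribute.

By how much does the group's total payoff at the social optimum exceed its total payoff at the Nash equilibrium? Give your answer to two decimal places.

The private return per contributed unit is 5.4/8 = 0.6750 < 1 for every player regardless of endowment, so the Nash equilibrium is zero contribution and the group total is Σ E_j = 9 + 23 + 46 + 23 + 8 + 25 + 57 + 36 = 227.
Each contributed unit returns 5.400 to the group, so the social optimum is full contribution by everyone: group total = 5.400 × 227 = 1225.80.
Efficiency loss = (5.400 − 1) × 227 = 998.80.

998.80 labor-hours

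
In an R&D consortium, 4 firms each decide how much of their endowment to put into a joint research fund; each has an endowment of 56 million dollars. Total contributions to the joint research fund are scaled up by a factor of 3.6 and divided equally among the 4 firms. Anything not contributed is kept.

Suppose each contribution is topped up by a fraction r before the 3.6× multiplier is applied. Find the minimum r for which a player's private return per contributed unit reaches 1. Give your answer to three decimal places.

0.111

With matching at rate r, one contributed unit becomes (1 + r) in the joint research fund and returns 3.6 × (1 + r) / 4 to the contributor.
Setting this equal to 1: 1 + r = 4/3.6 = 1.1111.
So the minimum matching rate is r = 1.1111 − 1 = 0.111.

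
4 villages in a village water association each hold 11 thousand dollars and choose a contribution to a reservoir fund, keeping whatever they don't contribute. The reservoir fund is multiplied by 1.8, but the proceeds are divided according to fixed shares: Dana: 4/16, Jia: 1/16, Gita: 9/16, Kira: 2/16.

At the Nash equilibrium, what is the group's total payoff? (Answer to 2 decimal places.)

Player j's private return per contributed unit is 1.8 × (j's share). Contributing is weakly dominant for j when that share is at least 1/1.8 = 0.5556, and contributing 0 is dominant otherwise.
Only Gita (9/16) clears that bar, contributing 11; the remaining 3 contribute 0. Total contributed: 11.
The reservoir fund pays out 1.8 × 11 = 19.80 in total (split across the unequal shares, but the aggregate is all that matters for the group sum).
The 3 free-riders keep 11 each, adding 33. Group total = 33 + 19.80 = 52.80.

52.80 thousand dollars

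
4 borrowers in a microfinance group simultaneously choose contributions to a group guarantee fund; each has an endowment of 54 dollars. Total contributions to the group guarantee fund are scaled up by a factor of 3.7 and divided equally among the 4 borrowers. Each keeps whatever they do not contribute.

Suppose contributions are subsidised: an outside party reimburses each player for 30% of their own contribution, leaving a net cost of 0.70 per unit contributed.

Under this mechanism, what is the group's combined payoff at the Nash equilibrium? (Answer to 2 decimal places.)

864.00 dollars

Under the mechanism each unit contributed yields (3.7/4) / 0.70 = 1.3214 back to its contributor per unit of net cost, which exceeds 1, making full contribution the dominant choice for everyone.
At the Nash equilibrium everyone contributes 54. Group total payoff = 4 × (54 × 0.30 + 3.7 × 54) = 864.00.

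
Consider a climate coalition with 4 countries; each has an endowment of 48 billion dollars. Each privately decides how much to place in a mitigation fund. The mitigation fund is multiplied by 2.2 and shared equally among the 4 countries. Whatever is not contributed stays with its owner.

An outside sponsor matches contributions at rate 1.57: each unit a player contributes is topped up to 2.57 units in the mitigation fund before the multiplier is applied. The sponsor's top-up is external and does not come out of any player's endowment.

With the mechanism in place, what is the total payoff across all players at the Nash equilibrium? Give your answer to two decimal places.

With the mechanism, a contributed unit returns 2.2 × 2.57 / 4 = 1.4135 per unit of net cost to the contributor — now above 1 — so contributing fully is weakly dominant for every player.
At the Nash equilibrium everyone contributes 48. Group total payoff = 2.2 × 2.57 × 192 = 1085.57.

1085.57 billion dollars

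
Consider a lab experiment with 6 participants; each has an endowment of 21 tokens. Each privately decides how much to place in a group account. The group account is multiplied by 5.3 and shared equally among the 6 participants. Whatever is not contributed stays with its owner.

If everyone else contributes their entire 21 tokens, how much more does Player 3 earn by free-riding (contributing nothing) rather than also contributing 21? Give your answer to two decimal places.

2.45 tokens

Switching from a contribution of 21 to 0 lets Player 3 keep an extra 21 tokens, but lowers the group account by 21, which costs Player 3 their own share of that drop: 5.3/6 × 21 = 18.55.
Net gain = 21 − 18.55 = 2.45. The private return per contributed unit (0.8833) is below 1, so free-riding is indeed the best response regardless of what the others do.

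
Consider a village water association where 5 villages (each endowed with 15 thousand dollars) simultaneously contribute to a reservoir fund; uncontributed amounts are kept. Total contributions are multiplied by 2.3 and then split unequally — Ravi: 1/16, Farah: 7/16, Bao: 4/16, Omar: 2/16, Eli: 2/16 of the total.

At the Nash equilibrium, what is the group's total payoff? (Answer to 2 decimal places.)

94.50 thousand dollars

For player j, contributing a unit is worthwhile iff 2.3 × (j's share) ≥ 1, i.e. iff j's share is at least 0.4348.
The only share above 0.4348 is Farah's 7/16, contributing 15; the remaining 4 contribute 0. Total contributed: 15.
The reservoir fund pays out 2.3 × 15 = 34.50 in total (split across the unequal shares, but the aggregate is all that matters for the group sum).
The 4 free-riders keep 15 each, adding 60. Group total = 60 + 34.50 = 94.50.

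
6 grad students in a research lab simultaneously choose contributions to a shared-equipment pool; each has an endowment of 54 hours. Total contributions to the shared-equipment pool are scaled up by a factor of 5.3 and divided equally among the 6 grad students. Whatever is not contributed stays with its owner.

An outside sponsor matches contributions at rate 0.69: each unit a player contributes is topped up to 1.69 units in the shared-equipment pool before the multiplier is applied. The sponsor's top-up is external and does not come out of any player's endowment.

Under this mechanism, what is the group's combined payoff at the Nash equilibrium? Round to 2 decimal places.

With the mechanism, a contributed unit returns 5.3 × 1.69 / 6 = 1.4928 per unit of net cost to the contributor — now above 1 — so contributing fully is weakly dominant for every player.
So the Nash equilibrium is full contribution by all 6; the group earns 5.3 × 1.69 × 324 = 2902.07.

2902.07 hours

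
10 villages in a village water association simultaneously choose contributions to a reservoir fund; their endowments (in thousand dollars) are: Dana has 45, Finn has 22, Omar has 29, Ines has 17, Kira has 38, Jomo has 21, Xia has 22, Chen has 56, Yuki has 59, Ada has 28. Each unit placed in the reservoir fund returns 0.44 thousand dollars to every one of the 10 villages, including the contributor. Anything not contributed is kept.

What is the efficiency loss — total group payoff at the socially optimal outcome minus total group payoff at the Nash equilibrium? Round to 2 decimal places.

1145.80 thousand dollars

The private return per contributed unit is 0.44 < 1 for everyone, so the Nash equilibrium is zero contribution and the group total is Σ E_j = 45 + 22 + 29 + 17 + 38 + 21 + 22 + 56 + 59 + 28 = 337.
Each contributed unit returns 4.400 to the group, so the social optimum is full contribution by everyone: group total = 4.400 × 337 = 1482.80.
Efficiency loss = (4.400 − 1) × 337 = 1145.80.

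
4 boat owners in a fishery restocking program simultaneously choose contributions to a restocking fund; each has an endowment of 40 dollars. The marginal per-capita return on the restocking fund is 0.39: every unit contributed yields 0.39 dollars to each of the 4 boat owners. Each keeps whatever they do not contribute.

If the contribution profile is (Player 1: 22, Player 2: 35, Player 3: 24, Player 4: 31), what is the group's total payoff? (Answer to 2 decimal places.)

222.72 dollars

Total contributed: 22 + 35 + 24 + 31 = 112; total kept: 4 × 40 − 112 = 48.
The restocking fund pays out 0.39 × 4 × 112 = 174.72 in aggregate.
Group total = 48 + 174.72 = 222.72.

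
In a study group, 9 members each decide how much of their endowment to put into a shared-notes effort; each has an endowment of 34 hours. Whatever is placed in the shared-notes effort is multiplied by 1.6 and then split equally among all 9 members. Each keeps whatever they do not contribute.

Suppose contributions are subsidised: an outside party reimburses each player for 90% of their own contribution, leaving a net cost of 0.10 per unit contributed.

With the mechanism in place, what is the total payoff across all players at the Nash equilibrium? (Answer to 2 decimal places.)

765.00 hours

The effective private return per unit is now (1.6/9) / 0.10 = 1.7778 > 1, so every player's dominant strategy flips to full contribution.
So the Nash equilibrium is full contribution by all 9; the group earns 9 × (34 × 0.90 + 1.6 × 34) = 765.00.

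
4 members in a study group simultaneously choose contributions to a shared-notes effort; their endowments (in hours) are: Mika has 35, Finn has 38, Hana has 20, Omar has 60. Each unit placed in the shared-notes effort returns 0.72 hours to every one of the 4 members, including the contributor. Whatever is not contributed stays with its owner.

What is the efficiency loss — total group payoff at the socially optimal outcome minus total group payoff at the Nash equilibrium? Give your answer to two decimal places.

287.64 hours

The private return per contributed unit is 0.72 < 1 for everyone, so the Nash equilibrium is zero contribution and the group total is Σ E_j = 35 + 38 + 20 + 60 = 153.
Each contributed unit returns 2.880 to the group, so the social optimum is full contribution by everyone: group total = 2.880 × 153 = 440.64.
Efficiency loss = (2.880 − 1) × 153 = 287.64.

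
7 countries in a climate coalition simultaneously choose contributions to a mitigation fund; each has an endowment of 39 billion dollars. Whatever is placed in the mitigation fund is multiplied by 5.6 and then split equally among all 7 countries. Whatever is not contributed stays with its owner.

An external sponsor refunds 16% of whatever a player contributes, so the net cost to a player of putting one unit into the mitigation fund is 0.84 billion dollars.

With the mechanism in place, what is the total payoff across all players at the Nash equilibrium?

The effective private return is (5.6/7) / 0.84 = 0.9524, which is still under 1, so the mechanism doesn't change anyone's dominant strategy: zero contribution.
At the Nash equilibrium no one contributes; group total payoff = 7 × 39 = 273.

273.00 billion dollars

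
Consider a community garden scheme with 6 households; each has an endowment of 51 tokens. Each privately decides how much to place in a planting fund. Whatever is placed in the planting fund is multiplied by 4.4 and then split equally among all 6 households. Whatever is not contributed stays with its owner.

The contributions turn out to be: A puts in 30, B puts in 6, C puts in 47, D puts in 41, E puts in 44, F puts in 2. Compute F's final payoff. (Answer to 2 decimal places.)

173.67 tokens

Total contributed: 30 + 6 + 47 + 41 + 44 + 2 = 170.
Each receives 4.4 × 170 / 6 = 124.67 from the planting fund.
F keeps 51 − 2 = 49, so F's payoff is 49 + 124.67 = 173.67.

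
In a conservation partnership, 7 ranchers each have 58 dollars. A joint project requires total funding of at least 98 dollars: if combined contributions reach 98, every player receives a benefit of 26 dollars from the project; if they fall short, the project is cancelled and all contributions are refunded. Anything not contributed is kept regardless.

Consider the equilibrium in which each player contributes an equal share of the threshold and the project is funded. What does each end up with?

70 dollars

Equal share of the threshold: 98/7 = 14.
At this profile no one gains by cutting their contribution: any cut drops the total below 98, the project is cancelled, contributions are refunded, and the deviator ends with 58, which is less than 58 − 14 + 26 = 70. Contributing more than 14 just wastes the excess. So contributing exactly 14 is a best response.
Each player's payoff: 58 − 14 + 26 = 70.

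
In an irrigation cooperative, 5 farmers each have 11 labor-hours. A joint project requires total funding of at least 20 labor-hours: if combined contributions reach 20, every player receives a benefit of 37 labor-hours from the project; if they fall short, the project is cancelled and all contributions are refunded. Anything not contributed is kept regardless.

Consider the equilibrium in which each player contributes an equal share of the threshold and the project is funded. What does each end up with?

Equal share of the threshold: 20/5 = 4.
At this profile no one gains by cutting their contribution: any cut drops the total below 20, the project is cancelled, contributions are refunded, and the deviator ends with 11, which is less than 11 − 4 + 37 = 44. Contributing more than 4 just wastes the excess. So contributing exactly 4 is a best response.
Each player's payoff: 11 − 4 + 37 = 44.

44 labor-hours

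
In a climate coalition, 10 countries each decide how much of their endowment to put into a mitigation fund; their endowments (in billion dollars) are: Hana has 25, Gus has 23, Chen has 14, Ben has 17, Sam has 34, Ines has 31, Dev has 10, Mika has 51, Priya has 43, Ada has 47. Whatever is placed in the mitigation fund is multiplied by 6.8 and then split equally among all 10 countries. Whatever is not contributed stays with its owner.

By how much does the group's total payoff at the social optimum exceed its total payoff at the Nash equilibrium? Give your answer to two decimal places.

1711.00 billion dollars

The private return per contributed unit is 6.8/10 = 0.6800 < 1 for every player regardless of endowment, so the Nash equilibrium is zero contribution and the group total is Σ E_j = 25 + 23 + 14 + 17 + 34 + 31 + 10 + 51 + 43 + 47 = 295.
Each contributed unit returns 6.800 to the group, so the social optimum is full contribution by everyone: group total = 6.800 × 295 = 2006.00.
Efficiency loss = (6.800 − 1) × 295 = 1711.00.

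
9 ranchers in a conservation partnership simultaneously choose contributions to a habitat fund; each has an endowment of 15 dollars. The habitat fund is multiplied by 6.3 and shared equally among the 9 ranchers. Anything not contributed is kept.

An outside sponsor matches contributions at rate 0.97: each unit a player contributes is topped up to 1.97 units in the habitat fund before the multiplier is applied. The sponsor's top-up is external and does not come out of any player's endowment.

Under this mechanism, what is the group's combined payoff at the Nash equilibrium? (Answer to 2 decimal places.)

1675.49 dollars

The effective private return per unit is now 6.3 × 1.97 / 9 = 1.3790 > 1, so every player's dominant strategy flips to full contribution.
At the Nash equilibrium everyone contributes 15. Group total payoff = 6.3 × 1.97 × 135 = 1675.49.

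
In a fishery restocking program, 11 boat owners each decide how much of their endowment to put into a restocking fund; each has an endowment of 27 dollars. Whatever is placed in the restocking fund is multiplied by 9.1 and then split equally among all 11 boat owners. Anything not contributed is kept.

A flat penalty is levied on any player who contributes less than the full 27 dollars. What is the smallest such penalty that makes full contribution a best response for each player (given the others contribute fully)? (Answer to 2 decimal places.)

4.66 dollars

Given the others contribute fully, the best deviation is to contribute 0 (any partial contribution still incurs the fine and gives up units whose private return 0.8273 is below 1).
Deviating from 27 to 0 saves 27 dollars but forfeits the deviator's share of the drop in the restocking fund: 9.1/11 × 27 = 22.34.
So the deviation gain is 27 − 22.34 = 4.66, and the fine must be at least 4.66 dollars to wipe it out.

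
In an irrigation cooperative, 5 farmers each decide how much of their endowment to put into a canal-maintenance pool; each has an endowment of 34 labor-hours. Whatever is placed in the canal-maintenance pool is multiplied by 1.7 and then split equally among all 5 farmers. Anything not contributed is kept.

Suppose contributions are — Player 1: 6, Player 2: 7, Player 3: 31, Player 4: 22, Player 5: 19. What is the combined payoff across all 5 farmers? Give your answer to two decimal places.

Total contributed: 6 + 7 + 31 + 22 + 19 = 85; total kept: 5 × 34 − 85 = 85.
The canal-maintenance pool pays out 1.7 × 85 = 144.50 in aggregate.
Group total = 85 + 144.50 = 229.50.

229.50 labor-hours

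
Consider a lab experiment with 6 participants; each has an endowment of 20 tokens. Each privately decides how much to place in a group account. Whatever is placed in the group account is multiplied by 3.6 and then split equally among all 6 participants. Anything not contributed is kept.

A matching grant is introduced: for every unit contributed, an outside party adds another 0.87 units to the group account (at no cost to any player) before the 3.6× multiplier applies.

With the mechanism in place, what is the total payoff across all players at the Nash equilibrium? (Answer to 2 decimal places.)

807.84 tokens

The effective private return per unit is now 3.6 × 1.87 / 6 = 1.1220 > 1, so every player's dominant strategy flips to full contribution.
So the Nash equilibrium is full contribution by all 6; the group earns 3.6 × 1.87 × 120 = 807.84.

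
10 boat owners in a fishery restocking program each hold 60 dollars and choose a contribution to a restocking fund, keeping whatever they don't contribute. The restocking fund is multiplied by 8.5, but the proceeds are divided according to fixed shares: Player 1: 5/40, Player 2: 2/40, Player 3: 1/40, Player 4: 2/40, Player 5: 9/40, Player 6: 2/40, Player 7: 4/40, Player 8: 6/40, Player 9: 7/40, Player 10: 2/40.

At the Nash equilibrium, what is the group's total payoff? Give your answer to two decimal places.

2400.00 dollars

Player j's private return per contributed unit is 8.5 × (j's share). Contributing is weakly dominant for j when that share is at least 1/8.5 = 0.1176, and contributing 0 is dominant otherwise.
Player 1, Player 5, Player 8 and Player 9 are above the threshold, contributing 60 each; the remaining 6 contribute 0. Total contributed: 240.
The restocking fund pays out 8.5 × 240 = 2040.00 in total (split across the unequal shares, but the aggregate is all that matters for the group sum).
The 6 free-riders keep 60 each, adding 360. Group total = 360 + 2040.00 = 2400.00.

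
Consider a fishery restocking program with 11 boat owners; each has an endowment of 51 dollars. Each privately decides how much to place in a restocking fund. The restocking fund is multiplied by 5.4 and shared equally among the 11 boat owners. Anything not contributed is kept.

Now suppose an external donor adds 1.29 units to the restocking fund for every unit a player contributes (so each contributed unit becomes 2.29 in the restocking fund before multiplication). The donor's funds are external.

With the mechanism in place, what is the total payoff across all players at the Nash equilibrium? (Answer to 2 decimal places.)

6937.33 dollars

The effective private return per unit is now 5.4 × 2.29 / 11 = 1.1242 > 1, so every player's dominant strategy flips to full contribution.
So the Nash equilibrium is full contribution by all 11; the group earns 5.4 × 2.29 × 561 = 6937.33.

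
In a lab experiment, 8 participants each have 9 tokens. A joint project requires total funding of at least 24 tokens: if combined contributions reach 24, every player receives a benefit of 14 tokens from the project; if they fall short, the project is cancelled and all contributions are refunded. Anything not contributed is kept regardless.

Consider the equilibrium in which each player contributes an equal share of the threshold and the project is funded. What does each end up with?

Equal share of the threshold: 24/8 = 3.
At this profile no one gains by cutting their contribution: any cut drops the total below 24, the project is cancelled, contributions are refunded, and the deviator ends with 9, which is less than 9 − 3 + 14 = 20. Contributing more than 3 just wastes the excess. So contributing exactly 3 is a best response.
Each player's payoff: 9 − 3 + 14 = 20.

20 tokens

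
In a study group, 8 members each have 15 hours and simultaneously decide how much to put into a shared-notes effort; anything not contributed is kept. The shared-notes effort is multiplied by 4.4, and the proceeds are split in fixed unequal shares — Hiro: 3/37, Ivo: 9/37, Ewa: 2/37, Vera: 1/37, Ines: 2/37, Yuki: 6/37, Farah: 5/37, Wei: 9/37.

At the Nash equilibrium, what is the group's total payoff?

For player j, contributing a unit is worthwhile iff 4.4 × (j's share) ≥ 1, i.e. iff j's share is at least 0.2273.
Ivo and Wei clear that bar, contributing 15 each; the remaining 6 contribute 0. Total contributed: 30.
The shared-notes effort pays out 4.4 × 30 = 132.00 in total (split across the unequal shares, but the aggregate is all that matters for the group sum).
The 6 free-riders keep 15 each, adding 90. Group total = 90 + 132.00 = 222.00.

222.00 hours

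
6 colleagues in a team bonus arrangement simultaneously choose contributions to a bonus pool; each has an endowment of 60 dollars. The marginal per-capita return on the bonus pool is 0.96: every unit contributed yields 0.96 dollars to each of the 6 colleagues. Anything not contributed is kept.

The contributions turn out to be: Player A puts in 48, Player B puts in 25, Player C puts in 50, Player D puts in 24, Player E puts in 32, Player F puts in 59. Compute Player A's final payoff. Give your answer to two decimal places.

240.48 dollars

Total contributed: 48 + 25 + 50 + 24 + 32 + 59 = 238.
Each receives 0.96 × 238 = 228.48 from the bonus pool.
Player A keeps 60 − 48 = 12, so Player A's payoff is 12 + 228.48 = 240.48.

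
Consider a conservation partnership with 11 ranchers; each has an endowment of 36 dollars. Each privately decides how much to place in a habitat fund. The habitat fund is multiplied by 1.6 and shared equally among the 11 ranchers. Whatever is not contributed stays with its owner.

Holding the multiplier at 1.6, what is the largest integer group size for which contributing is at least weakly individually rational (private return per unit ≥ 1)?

1

Private return per unit is 1.6/(group size), which is ≥ 1 whenever the group size is ≤ 1.6.
The largest such integer is 1.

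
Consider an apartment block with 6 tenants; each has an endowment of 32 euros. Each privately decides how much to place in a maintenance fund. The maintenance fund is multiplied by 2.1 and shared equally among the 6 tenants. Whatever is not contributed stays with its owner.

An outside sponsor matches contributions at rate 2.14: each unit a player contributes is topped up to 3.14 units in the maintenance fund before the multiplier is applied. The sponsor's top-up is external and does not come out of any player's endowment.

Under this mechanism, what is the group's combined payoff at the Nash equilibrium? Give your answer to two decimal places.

The effective private return per unit is now 2.1 × 3.14 / 6 = 1.0990 > 1, so every player's dominant strategy flips to full contribution.
So the Nash equilibrium is full contribution by all 6; the group earns 2.1 × 3.14 × 192 = 1266.05.

1266.05 euros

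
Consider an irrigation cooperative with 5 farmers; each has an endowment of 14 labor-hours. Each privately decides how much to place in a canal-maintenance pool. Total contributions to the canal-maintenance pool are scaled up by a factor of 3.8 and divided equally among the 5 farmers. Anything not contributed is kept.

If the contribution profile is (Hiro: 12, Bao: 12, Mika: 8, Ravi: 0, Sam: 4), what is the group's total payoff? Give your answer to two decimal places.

170.80 labor-hours

Total contributed: 12 + 12 + 8 + 0 + 4 = 36; total kept: 5 × 14 − 36 = 34.
The canal-maintenance pool pays out 3.8 × 36 = 136.80 in aggregate.
Group total = 34 + 136.80 = 170.80.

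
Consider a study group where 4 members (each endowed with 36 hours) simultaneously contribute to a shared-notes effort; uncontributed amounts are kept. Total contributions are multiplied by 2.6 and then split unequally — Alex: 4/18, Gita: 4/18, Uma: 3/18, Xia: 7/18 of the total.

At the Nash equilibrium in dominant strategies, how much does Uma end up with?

Each unit j contributes comes back to j as 2.6 × (j's share), so j prefers to contribute only if that share exceeds 1/2.6 = 0.3846; otherwise keeping the unit dominates.
Xia alone (share 7/18) is above the threshold, contributing 36; the remaining 3 contribute 0. Total contributed: 36.
Uma keeps 36 and receives 2.6 × 36 × 3/18 = 15.60 from the shared-notes effort, for a payoff of 51.60.

51.60 hours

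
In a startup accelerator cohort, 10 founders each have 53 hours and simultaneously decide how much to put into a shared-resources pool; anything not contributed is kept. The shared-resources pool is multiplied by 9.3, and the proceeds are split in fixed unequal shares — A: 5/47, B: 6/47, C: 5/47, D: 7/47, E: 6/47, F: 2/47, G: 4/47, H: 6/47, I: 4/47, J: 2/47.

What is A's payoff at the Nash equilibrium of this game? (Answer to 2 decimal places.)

For player j, contributing a unit is worthwhile iff 9.3 × (j's share) ≥ 1, i.e. iff j's share is at least 0.1075.
B, D, E and H are above the threshold, contributing 53 each; the remaining 6 contribute 0. Total contributed: 212.
A keeps 53 and receives 9.3 × 212 × 5/47 = 209.74 from the shared-resources pool, for a payoff of 262.74.

262.74 hours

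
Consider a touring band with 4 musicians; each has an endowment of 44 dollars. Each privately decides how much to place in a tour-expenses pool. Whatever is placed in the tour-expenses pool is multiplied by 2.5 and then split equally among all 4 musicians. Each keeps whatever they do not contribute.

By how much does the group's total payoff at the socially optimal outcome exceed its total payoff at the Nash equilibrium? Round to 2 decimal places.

264.00 dollars

Each contributed unit returns 2.5/4 = 0.6250 to its contributor — below 1 — so contributing 0 is dominant for every player. At the Nash equilibrium everyone keeps their 44, and the group total is 4 × 44 = 176.
Each contributed unit returns 2.500 to the group as a whole (0.6250 to each of 4 players), which exceeds 1, so the social optimum is full contribution: group total = 2.500 × 176 = 440.00.
Efficiency loss = 440.00 − 176 = 264.00.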